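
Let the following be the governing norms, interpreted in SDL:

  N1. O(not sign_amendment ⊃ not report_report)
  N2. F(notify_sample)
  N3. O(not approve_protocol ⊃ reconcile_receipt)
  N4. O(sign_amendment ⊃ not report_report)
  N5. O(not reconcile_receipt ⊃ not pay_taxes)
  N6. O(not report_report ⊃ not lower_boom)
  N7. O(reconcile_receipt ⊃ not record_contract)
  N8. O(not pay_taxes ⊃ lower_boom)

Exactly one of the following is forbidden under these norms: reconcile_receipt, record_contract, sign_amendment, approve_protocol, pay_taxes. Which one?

Premises 4 and 1 are O(sign_amendment ⊃ not report_report) and O(not sign_amendment ⊃ not report_report); every ideal world satisfies sign_amendment or not sign_amendment, so in either case not report_report holds — hence O(not report_report).
With premise 6, O(not report_report ⊃ not lower_boom), the K-axiom yields O(not lower_boom).
The contrapositive of premise 8 (O(not pay_taxes ⊃ lower_boom)) is O(not lower_boom ⊃ pay_taxes), and O(not lower_boom) is already established, so O(pay_taxes).
Premise 5 is O(not reconcile_receipt ⊃ not pay_taxes); contrapositively O(pay_taxes ⊃ reconcile_receipt). Since O(pay_taxes) holds, K gives O(reconcile_receipt).
Premise 7 is O(reconcile_receipt ⊃ not record_contract); since O(reconcile_receipt), deontic closure gives O(not record_contract).
So O(not record_contract) holds, i.e. record_contract is forbidden. None of the other listed options is forbidden under the premises.

record_contract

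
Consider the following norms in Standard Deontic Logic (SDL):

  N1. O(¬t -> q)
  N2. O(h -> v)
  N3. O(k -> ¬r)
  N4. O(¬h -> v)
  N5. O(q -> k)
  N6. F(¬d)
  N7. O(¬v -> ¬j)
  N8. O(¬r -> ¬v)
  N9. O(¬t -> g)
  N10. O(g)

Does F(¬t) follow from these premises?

Yes

Premises 2 and 4 cover both cases: O(h -> v) and O(¬h -> v). Since h ∨ ¬h is a tautology, O(v) follows.
Premise 8, O(¬r -> ¬v), contraposes to O(v -> r); with O(v) we get O(r).
Premise 3, O(k -> ¬r), contraposes to O(r -> ¬k); with O(r) we get O(¬k).
Premise 5 is O(q -> k); contrapositively O(¬k -> ¬q). Since O(¬k) holds, K gives O(¬q).
Premise 1 is O(¬t -> q); contrapositively O(¬q -> t). Since O(¬q) holds, K gives O(t).
Premises 6, 7, 9, 10 do not contribute to this derivation.
So O(t) holds, i.e. F(¬t). The claim follows.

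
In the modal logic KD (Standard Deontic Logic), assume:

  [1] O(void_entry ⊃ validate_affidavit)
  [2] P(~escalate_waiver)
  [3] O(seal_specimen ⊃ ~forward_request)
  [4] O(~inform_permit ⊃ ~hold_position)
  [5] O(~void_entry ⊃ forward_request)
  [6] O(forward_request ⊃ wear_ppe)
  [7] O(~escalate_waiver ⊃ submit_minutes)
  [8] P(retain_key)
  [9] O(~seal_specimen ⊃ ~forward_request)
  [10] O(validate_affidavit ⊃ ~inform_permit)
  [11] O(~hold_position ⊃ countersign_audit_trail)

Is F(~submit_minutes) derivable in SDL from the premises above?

No

Premise 7 is O(~escalate_waiver ⊃ submit_minutes), but O(~escalate_waiver) is not derivable from the premises (the permission P(~escalate_waiver) asserts only ~O(escalate_waiver), not O(~escalate_waiver)), so it does not yield O(submit_minutes).
No other premise forces O(submit_minutes). An ideal world satisfying every premise can still have ~submit_minutes true, so F(~submit_minutes) is not derivable.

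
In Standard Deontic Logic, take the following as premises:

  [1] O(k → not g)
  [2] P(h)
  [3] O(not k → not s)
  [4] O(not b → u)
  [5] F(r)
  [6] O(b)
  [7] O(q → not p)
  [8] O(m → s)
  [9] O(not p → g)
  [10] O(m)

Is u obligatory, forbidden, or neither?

Premise 4 is O(not b → u), but O(not b) is not derivable from the premises, so it does not yield O(u).
No premise or chain of K-axiom applications forces O(u), and none forces O(not u). So u is neither obligatory nor forbidden under these norms.

Neither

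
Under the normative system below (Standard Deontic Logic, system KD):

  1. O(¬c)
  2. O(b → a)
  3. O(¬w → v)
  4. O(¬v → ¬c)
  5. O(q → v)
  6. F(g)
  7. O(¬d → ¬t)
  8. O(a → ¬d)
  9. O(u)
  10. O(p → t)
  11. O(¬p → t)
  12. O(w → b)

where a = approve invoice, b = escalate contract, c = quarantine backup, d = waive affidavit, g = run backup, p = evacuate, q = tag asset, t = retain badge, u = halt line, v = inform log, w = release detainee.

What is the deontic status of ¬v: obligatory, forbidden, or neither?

Forbidden

By case analysis on p: premise 10 gives O(p → t) and premise 11 gives O(¬p → t), so O(t) either way.
Premise 7 is O(¬d → ¬t); contrapositively O(t → d). Since O(t) holds, K gives O(d).
Premise 8, O(a → ¬d), contraposes to O(d → ¬a); with O(d) we get O(¬a).
Premise 2, O(b → a), contraposes to O(¬a → ¬b); with O(¬a) we get O(¬b).
Premise 12 is O(w → b); contrapositively O(¬b → ¬w). Since O(¬b) holds, K gives O(¬w).
Applying K to premise 3 (O(¬w → v)) and O(¬w) yields O(v).
Premises 1, 4, 5, 6, 9 do not contribute to this derivation.
Thus O(v), which is F(¬v): ¬v is forbidden.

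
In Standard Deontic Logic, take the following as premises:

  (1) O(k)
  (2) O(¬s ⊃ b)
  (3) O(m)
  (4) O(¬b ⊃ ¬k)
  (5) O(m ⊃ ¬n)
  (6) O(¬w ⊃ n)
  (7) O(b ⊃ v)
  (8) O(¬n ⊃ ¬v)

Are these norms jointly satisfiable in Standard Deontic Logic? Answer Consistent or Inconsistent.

From premise 1 we have O(k).
The contrapositive of premise 4 (O(¬b ⊃ ¬k)) is O(k ⊃ b), and O(k) is already established, so O(b).
From O(b) and premise 7, O(b ⊃ v), we obtain O(v).
Premise 8 is O(¬n ⊃ ¬v); contrapositively O(v ⊃ n). Since O(v) holds, K gives O(n).
Premise 5 is O(m ⊃ ¬n); contrapositively O(n ⊃ ¬m). Since O(n) holds, K gives O(¬m).
But premise 3 directly asserts O(m).
We now have both O(¬m) and O(m) — m is simultaneously obligatory and forbidden, violating the D-axiom.

Inconsistent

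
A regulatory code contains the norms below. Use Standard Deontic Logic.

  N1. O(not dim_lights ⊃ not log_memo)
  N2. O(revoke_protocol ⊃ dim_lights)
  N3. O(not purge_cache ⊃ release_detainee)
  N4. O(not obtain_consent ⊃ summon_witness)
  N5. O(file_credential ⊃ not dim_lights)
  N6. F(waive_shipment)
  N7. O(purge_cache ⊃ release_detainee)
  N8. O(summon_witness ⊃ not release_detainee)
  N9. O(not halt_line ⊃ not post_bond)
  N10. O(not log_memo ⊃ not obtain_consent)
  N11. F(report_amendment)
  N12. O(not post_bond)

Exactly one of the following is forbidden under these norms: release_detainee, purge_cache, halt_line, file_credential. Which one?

Premises 3 and 7 are O(not purge_cache ⊃ release_detainee) and O(purge_cache ⊃ release_detainee); every ideal world satisfies not purge_cache or purge_cache, so in either case release_detainee holds — hence O(release_detainee).
Premise 8 is O(summon_witness ⊃ not release_detainee); contrapositively O(release_detainee ⊃ not summon_witness). Since O(release_detainee) holds, K gives O(not summon_witness).
Premise 4, O(not obtain_consent ⊃ summon_witness), contraposes to O(not summon_witness ⊃ obtain_consent); with O(not summon_witness) we get O(obtain_consent).
Premise 10, O(not log_memo ⊃ not obtain_consent), contraposes to O(obtain_consent ⊃ log_memo); with O(obtain_consent) we get O(log_memo).
Premise 1 is O(not dim_lights ⊃ not log_memo); contrapositively O(log_memo ⊃ dim_lights). Since O(log_memo) holds, K gives O(dim_lights).
Premise 5, O(file_credential ⊃ not dim_lights), contraposes to O(dim_lights ⊃ not file_credential); with O(dim_lights) we get O(not file_credential).
So O(not file_credential) holds, i.e. file_credential is forbidden. None of the other listed options is forbidden under the premises.

file_credential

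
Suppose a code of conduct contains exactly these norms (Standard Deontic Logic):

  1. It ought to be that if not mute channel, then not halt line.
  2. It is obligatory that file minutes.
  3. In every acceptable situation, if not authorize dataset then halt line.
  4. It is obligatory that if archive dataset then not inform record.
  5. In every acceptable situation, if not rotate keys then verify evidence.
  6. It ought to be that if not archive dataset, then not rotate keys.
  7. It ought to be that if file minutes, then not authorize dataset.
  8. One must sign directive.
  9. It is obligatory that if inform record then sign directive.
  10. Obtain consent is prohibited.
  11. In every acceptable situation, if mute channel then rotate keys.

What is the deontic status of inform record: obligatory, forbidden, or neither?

Premise 2 states O(file_minutes) outright.
Premise 7 is O(file_minutes → ¬authorize_dataset); since O(file_minutes), deontic closure gives O(¬authorize_dataset).
Applying K to premise 3 (O(¬authorize_dataset → halt_line)) and O(¬authorize_dataset) yields O(halt_line).
The contrapositive of premise 1 (O(¬mute_channel → ¬halt_line)) is O(halt_line → mute_channel), and O(halt_line) is already established, so O(mute_channel).
Premise 11 is O(mute_channel → rotate_keys); since O(mute_channel), deontic closure gives O(rotate_keys).
Premise 6, O(¬archive_dataset → ¬rotate_keys), contraposes to O(rotate_keys → archive_dataset); with O(rotate_keys) we get O(archive_dataset).
Premise 4 is O(archive_dataset → ¬inform_record); since O(archive_dataset), deontic closure gives O(¬inform_record).
Premises 5, 8, 9, 10 do not contribute to this derivation.
Thus O(¬inform_record), which is F(inform_record): inform_record is forbidden.

Forbidden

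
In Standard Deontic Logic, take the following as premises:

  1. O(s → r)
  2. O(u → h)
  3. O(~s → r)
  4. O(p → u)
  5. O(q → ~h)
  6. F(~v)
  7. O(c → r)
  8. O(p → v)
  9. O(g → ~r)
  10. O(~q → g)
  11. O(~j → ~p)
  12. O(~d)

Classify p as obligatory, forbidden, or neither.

Forbidden

Premises 3 and 1 are O(~s → r) and O(s → r); every ideal world satisfies ~s or s, so in either case r holds — hence O(r).
Premise 9, O(g → ~r), contraposes to O(r → ~g); with O(r) we get O(~g).
Premise 10 is O(~q → g); contrapositively O(~g → q). Since O(~g) holds, K gives O(q).
With premise 5, O(q → ~h), the K-axiom yields O(~h).
The contrapositive of premise 2 (O(u → h)) is O(~h → ~u), and O(~h) is already established, so O(~u).
Premise 4, O(p → u), contraposes to O(~u → ~p); with O(~u) we get O(~p).
Premises 6, 7, 8, 11, 12 do not contribute to this derivation.
Thus O(~p), which is F(p): p is forbidden.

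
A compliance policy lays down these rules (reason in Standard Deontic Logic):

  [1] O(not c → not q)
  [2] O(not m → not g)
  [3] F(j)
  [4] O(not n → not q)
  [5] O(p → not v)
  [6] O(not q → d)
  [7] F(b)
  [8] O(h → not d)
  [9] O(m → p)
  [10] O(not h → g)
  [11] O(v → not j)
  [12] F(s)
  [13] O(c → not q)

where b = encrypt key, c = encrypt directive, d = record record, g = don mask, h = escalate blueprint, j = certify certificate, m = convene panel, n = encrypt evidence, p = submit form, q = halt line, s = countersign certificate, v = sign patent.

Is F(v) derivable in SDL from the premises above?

Premises 13 and 1 cover both cases: O(c → not q) and O(not c → not q). Since c ∨ not c is a tautology, O(not q) follows.
Applying K to premise 6 (O(not q → d)) and O(not q) yields O(d).
Premise 8 is O(h → not d); contrapositively O(d → not h). Since O(d) holds, K gives O(not h).
From O(not h) and premise 10, O(not h → g), we obtain O(g).
Premise 2 is O(not m → not g); contrapositively O(g → m). Since O(g) holds, K gives O(m).
From O(m) and premise 9, O(m → p), we obtain O(p).
With premise 5, O(p → not v), the K-axiom yields O(not v).
Premises 3, 4, 7, 11, 12 do not contribute to this derivation.
So O(not v) holds, i.e. F(v). The claim follows.

Yes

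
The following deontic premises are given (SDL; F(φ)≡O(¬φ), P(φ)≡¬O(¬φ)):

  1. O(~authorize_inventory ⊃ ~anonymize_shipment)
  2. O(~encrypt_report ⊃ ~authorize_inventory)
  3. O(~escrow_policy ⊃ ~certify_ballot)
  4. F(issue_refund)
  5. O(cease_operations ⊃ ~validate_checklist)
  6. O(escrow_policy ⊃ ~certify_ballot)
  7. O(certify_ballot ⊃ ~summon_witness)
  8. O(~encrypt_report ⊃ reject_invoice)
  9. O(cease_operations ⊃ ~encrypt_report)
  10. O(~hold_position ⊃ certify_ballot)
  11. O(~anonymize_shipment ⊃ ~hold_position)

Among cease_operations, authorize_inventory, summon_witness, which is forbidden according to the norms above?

cease_operations

Premises 6 and 3 cover both cases: O(escrow_policy ⊃ ~certify_ballot) and O(~escrow_policy ⊃ ~certify_ballot). Since escrow_policy ∨ ~escrow_policy is a tautology, O(~certify_ballot) follows.
The contrapositive of premise 10 (O(~hold_position ⊃ certify_ballot)) is O(~certify_ballot ⊃ hold_position), and O(~certify_ballot) is already established, so O(hold_position).
Premise 11, O(~anonymize_shipment ⊃ ~hold_position), contraposes to O(hold_position ⊃ anonymize_shipment); with O(hold_position) we get O(anonymize_shipment).
Premise 1, O(~authorize_inventory ⊃ ~anonymize_shipment), contraposes to O(anonymize_shipment ⊃ authorize_inventory); with O(anonymize_shipment) we get O(authorize_inventory).
Premise 2 is O(~encrypt_report ⊃ ~authorize_inventory); contrapositively O(authorize_inventory ⊃ encrypt_report). Since O(authorize_inventory) holds, K gives O(encrypt_report).
Premise 9 is O(cease_operations ⊃ ~encrypt_report); contrapositively O(encrypt_report ⊃ ~cease_operations). Since O(encrypt_report) holds, K gives O(~cease_operations).
So O(~cease_operations) holds, i.e. cease_operations is forbidden. None of the other listed options is forbidden under the premises.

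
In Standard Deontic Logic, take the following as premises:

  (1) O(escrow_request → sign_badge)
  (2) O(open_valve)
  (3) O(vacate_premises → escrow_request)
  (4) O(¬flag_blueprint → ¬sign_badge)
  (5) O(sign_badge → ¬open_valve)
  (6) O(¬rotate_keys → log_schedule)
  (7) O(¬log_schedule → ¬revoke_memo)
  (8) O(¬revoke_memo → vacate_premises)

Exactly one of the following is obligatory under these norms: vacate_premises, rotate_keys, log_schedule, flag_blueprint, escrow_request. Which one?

log_schedule

Premise 2 gives O(open_valve).
Premise 5 is O(sign_badge → ¬open_valve); contrapositively O(open_valve → ¬sign_badge). Since O(open_valve) holds, K gives O(¬sign_badge).
The contrapositive of premise 1 (O(escrow_request → sign_badge)) is O(¬sign_badge → ¬escrow_request), and O(¬sign_badge) is already established, so O(¬escrow_request).
The contrapositive of premise 3 (O(vacate_premises → escrow_request)) is O(¬escrow_request → ¬vacate_premises), and O(¬escrow_request) is already established, so O(¬vacate_premises).
Premise 8, O(¬revoke_memo → vacate_premises), contraposes to O(¬vacate_premises → revoke_memo); with O(¬vacate_premises) we get O(revoke_memo).
Premise 7 is O(¬log_schedule → ¬revoke_memo); contrapositively O(revoke_memo → log_schedule). Since O(revoke_memo) holds, K gives O(log_schedule).
So O(log_schedule) holds — log_schedule is obligatory. None of the other listed options is made obligatory by any chain of premises.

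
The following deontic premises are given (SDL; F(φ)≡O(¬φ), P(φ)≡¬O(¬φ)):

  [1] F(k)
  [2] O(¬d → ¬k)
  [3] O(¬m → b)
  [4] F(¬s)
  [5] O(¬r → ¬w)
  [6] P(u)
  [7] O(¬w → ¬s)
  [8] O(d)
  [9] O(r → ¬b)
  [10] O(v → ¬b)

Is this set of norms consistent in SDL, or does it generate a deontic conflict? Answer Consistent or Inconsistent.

Premise 2 is O(¬d → ¬k); even if O(¬k) held, inferring O(¬d) would be affirming the consequent — invalid.
So O(¬d) is not derivable, and the apparent clash with O(d) does not arise.
A world satisfying every obligation exists (e.g. b=false, d=true, k=false, m=true, r=true, s=true, u=false, v=false, w=true); no atom is both obligatory and forbidden, so the set is consistent.

Consistent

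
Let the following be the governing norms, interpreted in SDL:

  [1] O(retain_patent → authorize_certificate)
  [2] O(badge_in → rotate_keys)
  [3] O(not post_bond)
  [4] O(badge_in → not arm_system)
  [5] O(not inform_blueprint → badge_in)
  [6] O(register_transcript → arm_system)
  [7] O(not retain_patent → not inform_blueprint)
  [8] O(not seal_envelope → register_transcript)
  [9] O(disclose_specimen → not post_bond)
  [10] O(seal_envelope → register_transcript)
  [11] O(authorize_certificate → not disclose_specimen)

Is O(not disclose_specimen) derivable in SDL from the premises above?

Yes

Premises 8 and 10 are O(not seal_envelope → register_transcript) and O(seal_envelope → register_transcript); every ideal world satisfies not seal_envelope or seal_envelope, so in either case register_transcript holds — hence O(register_transcript).
With premise 6, O(register_transcript → arm_system), the K-axiom yields O(arm_system).
The contrapositive of premise 4 (O(badge_in → not arm_system)) is O(arm_system → not badge_in), and O(arm_system) is already established, so O(not badge_in).
The contrapositive of premise 5 (O(not inform_blueprint → badge_in)) is O(not badge_in → inform_blueprint), and O(not badge_in) is already established, so O(inform_blueprint).
Premise 7 is O(not retain_patent → not inform_blueprint); contrapositively O(inform_blueprint → retain_patent). Since O(inform_blueprint) holds, K gives O(retain_patent).
From O(retain_patent) and premise 1, O(retain_patent → authorize_certificate), we obtain O(authorize_certificate).
With premise 11, O(authorize_certificate → not disclose_specimen), the K-axiom yields O(not disclose_specimen).
Premises 2, 3, 9 do not contribute to this derivation.
So O(not disclose_specimen) follows.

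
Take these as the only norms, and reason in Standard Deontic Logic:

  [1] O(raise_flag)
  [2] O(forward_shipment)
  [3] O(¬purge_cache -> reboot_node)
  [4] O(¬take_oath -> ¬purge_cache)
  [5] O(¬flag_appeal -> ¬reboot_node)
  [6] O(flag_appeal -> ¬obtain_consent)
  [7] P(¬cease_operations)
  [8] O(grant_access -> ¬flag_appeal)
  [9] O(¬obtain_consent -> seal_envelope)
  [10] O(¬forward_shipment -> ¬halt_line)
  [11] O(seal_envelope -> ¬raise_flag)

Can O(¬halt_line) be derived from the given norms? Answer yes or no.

No

Premise 10 is O(¬forward_shipment -> ¬halt_line), but O(¬forward_shipment) is not derivable from the premises, so it does not yield O(¬halt_line).
No other premise forces O(¬halt_line). An ideal world satisfying every premise can still have ¬halt_line false, so O(¬halt_line) is not derivable.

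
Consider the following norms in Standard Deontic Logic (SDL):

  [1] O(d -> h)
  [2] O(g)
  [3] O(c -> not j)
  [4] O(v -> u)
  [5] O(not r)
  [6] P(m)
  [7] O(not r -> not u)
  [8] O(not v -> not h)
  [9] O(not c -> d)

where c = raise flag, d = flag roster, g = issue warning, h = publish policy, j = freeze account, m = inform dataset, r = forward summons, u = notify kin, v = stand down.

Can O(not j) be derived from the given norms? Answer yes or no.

Yes

From premise 5 we have O(not r).
Premise 7 is O(not r -> not u); since O(not r), deontic closure gives O(not u).
Premise 4, O(v -> u), contraposes to O(not u -> not v); with O(not u) we get O(not v).
Premise 8 is O(not v -> not h); since O(not v), deontic closure gives O(not h).
Premise 1 is O(d -> h); contrapositively O(not h -> not d). Since O(not h) holds, K gives O(not d).
The contrapositive of premise 9 (O(not c -> d)) is O(not d -> c), and O(not d) is already established, so O(c).
Premise 3 is O(c -> not j); since O(c), deontic closure gives O(not j).
Premises 2, 6 do not contribute to this derivation.
So O(not j) follows.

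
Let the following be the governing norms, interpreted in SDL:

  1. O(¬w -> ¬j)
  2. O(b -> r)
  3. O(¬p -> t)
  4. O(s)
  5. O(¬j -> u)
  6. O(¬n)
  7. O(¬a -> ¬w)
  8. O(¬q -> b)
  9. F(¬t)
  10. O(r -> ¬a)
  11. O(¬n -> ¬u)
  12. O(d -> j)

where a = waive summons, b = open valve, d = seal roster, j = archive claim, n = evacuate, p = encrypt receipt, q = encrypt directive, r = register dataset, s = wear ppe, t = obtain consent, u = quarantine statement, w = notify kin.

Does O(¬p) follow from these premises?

No

Premise 3 is O(¬p -> t); even if O(t) held, inferring O(¬p) would be affirming the consequent — invalid.
No other premise forces O(¬p). An ideal world satisfying every premise can still have ¬p false, so O(¬p) is not derivable.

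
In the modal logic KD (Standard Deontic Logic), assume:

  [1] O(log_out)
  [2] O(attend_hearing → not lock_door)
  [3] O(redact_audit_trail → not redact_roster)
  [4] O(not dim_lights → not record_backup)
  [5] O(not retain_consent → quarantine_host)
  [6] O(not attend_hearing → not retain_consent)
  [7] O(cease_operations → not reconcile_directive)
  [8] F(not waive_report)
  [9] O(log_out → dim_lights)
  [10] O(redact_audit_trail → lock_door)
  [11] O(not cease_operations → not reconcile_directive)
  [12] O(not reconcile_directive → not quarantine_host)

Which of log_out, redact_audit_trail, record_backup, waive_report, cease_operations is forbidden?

redact_audit_trail

Premises 11 and 7 cover both cases: O(not cease_operations → not reconcile_directive) and O(cease_operations → not reconcile_directive). Since not cease_operations ∨ cease_operations is a tautology, O(not reconcile_directive) follows.
From O(not reconcile_directive) and premise 12, O(not reconcile_directive → not quarantine_host), we obtain O(not quarantine_host).
The contrapositive of premise 5 (O(not retain_consent → quarantine_host)) is O(not quarantine_host → retain_consent), and O(not quarantine_host) is already established, so O(retain_consent).
The contrapositive of premise 6 (O(not attend_hearing → not retain_consent)) is O(retain_consent → attend_hearing), and O(retain_consent) is already established, so O(attend_hearing).
Applying K to premise 2 (O(attend_hearing → not lock_door)) and O(attend_hearing) yields O(not lock_door).
The contrapositive of premise 10 (O(redact_audit_trail → lock_door)) is O(not lock_door → not redact_audit_trail), and O(not lock_door) is already established, so O(not redact_audit_trail).
So O(not redact_audit_trail) holds, i.e. redact_audit_trail is forbidden. None of the other listed options is forbidden under the premises.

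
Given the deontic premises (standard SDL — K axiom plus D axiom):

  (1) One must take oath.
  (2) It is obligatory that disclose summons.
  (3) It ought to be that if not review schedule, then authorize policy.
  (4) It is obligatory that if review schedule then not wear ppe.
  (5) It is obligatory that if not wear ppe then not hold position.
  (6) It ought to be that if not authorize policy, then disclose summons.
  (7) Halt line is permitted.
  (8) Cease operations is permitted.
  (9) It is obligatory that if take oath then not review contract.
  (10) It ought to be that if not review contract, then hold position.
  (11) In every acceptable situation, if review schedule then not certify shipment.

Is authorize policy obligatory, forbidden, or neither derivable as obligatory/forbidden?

Obligatory

Premise 1 gives O(take_oath).
From O(take_oath) and premise 9, O(take_oath → ¬review_contract), we obtain O(¬review_contract).
With premise 10, O(¬review_contract → hold_position), the K-axiom yields O(hold_position).
The contrapositive of premise 5 (O(¬wear_ppe → ¬hold_position)) is O(hold_position → wear_ppe), and O(hold_position) is already established, so O(wear_ppe).
The contrapositive of premise 4 (O(review_schedule → ¬wear_ppe)) is O(wear_ppe → ¬review_schedule), and O(wear_ppe) is already established, so O(¬review_schedule).
Applying K to premise 3 (O(¬review_schedule → authorize_policy)) and O(¬review_schedule) yields O(authorize_policy).
Premises 2, 6, 7, 8, 11 do not contribute to this derivation.
Hence authorize_policy is obligatory.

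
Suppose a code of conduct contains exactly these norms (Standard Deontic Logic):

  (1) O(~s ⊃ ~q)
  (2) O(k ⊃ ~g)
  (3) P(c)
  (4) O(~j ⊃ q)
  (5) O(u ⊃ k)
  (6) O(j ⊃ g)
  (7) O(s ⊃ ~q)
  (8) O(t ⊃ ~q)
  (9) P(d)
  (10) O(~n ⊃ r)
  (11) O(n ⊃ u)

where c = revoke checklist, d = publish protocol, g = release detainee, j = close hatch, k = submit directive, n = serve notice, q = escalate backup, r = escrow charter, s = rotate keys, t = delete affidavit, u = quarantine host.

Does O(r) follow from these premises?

Yes

Premises 1 and 7 are O(~s ⊃ ~q) and O(s ⊃ ~q); every ideal world satisfies ~s or s, so in either case ~q holds — hence O(~q).
Premise 4, O(~j ⊃ q), contraposes to O(~q ⊃ j); with O(~q) we get O(j).
From O(j) and premise 6, O(j ⊃ g), we obtain O(g).
Premise 2 is O(k ⊃ ~g); contrapositively O(g ⊃ ~k). Since O(g) holds, K gives O(~k).
The contrapositive of premise 5 (O(u ⊃ k)) is O(~k ⊃ ~u), and O(~k) is already established, so O(~u).
Premise 11, O(n ⊃ u), contraposes to O(~u ⊃ ~n); with O(~u) we get O(~n).
Applying K to premise 10 (O(~n ⊃ r)) and O(~n) yields O(r).
Premises 3, 8, 9 do not contribute to this derivation.
So O(r) follows.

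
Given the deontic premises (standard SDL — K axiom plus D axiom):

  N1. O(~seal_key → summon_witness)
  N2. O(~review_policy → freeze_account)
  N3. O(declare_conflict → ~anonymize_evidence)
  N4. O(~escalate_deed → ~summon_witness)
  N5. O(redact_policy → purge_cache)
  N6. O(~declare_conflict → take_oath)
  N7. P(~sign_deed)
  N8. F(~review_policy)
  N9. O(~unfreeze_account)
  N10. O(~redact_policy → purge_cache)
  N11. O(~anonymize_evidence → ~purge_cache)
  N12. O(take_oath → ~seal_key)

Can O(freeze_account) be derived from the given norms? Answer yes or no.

Premise 2 is O(~review_policy → freeze_account), but O(~review_policy) is not derivable from the premises, so it does not yield O(freeze_account).
No other premise forces O(freeze_account). An ideal world satisfying every premise can still have freeze_account false, so O(freeze_account) is not derivable.

No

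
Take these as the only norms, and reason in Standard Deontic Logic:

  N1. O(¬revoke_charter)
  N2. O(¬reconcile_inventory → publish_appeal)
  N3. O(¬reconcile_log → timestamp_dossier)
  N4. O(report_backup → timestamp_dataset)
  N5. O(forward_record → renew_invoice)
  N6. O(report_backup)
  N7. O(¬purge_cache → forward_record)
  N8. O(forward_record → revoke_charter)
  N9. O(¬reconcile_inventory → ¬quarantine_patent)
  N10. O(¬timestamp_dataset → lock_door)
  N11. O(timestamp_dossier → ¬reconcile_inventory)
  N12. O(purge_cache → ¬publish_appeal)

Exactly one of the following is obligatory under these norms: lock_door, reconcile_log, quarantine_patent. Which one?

reconcile_log

Premise 1 gives O(¬revoke_charter).
Premise 8 is O(forward_record → revoke_charter); contrapositively O(¬revoke_charter → ¬forward_record). Since O(¬revoke_charter) holds, K gives O(¬forward_record).
The contrapositive of premise 7 (O(¬purge_cache → forward_record)) is O(¬forward_record → purge_cache), and O(¬forward_record) is already established, so O(purge_cache).
Applying K to premise 12 (O(purge_cache → ¬publish_appeal)) and O(purge_cache) yields O(¬publish_appeal).
Premise 2, O(¬reconcile_inventory → publish_appeal), contraposes to O(¬publish_appeal → reconcile_inventory); with O(¬publish_appeal) we get O(reconcile_inventory).
The contrapositive of premise 11 (O(timestamp_dossier → ¬reconcile_inventory)) is O(reconcile_inventory → ¬timestamp_dossier), and O(reconcile_inventory) is already established, so O(¬timestamp_dossier).
Premise 3 is O(¬reconcile_log → timestamp_dossier); contrapositively O(¬timestamp_dossier → reconcile_log). Since O(¬timestamp_dossier) holds, K gives O(reconcile_log).
So O(reconcile_log) holds — reconcile_log is obligatory. None of the other listed options is made obligatory by any chain of premises.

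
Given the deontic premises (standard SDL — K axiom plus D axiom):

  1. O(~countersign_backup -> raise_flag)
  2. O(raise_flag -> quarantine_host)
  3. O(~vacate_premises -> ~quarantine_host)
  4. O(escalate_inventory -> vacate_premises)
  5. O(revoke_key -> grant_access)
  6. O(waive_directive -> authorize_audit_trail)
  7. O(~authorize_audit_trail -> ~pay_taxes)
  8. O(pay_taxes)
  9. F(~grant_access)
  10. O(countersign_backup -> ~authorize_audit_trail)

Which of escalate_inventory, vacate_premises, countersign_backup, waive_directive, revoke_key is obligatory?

vacate_premises

Premise 8 states O(pay_taxes) outright.
Premise 7 is O(~authorize_audit_trail -> ~pay_taxes); contrapositively O(pay_taxes -> authorize_audit_trail). Since O(pay_taxes) holds, K gives O(authorize_audit_trail).
The contrapositive of premise 10 (O(countersign_backup -> ~authorize_audit_trail)) is O(authorize_audit_trail -> ~countersign_backup), and O(authorize_audit_trail) is already established, so O(~countersign_backup).
From O(~countersign_backup) and premise 1, O(~countersign_backup -> raise_flag), we obtain O(raise_flag).
With premise 2, O(raise_flag -> quarantine_host), the K-axiom yields O(quarantine_host).
Premise 3 is O(~vacate_premises -> ~quarantine_host); contrapositively O(quarantine_host -> vacate_premises). Since O(quarantine_host) holds, K gives O(vacate_premises).
So O(vacate_premises) holds — vacate_premises is obligatory. None of the other listed options is made obligatory by any chain of premises.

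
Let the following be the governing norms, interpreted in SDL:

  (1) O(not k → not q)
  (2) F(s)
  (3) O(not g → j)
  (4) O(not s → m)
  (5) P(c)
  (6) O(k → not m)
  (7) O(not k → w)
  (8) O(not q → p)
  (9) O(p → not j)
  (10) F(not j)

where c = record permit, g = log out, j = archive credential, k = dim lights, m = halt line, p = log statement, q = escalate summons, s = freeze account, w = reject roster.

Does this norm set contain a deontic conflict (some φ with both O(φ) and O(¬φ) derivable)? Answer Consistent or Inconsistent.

Premise 10 is F(not j), i.e. O(j).
Premise 9, O(p → not j), contraposes to O(j → not p); with O(j) we get O(not p).
Premise 8 is O(not q → p); contrapositively O(not p → q). Since O(not p) holds, K gives O(q).
Premise 1 is O(not k → not q); contrapositively O(q → k). Since O(q) holds, K gives O(k).
With premise 6, O(k → not m), the K-axiom yields O(not m).
The contrapositive of premise 4 (O(not s → m)) is O(not m → s), and O(not m) is already established, so O(s).
However, F(s) at premise 2 amounts to O(not s).
We now have both O(s) and O(not s) — s is simultaneously obligatory and forbidden, violating the D-axiom.

Inconsistent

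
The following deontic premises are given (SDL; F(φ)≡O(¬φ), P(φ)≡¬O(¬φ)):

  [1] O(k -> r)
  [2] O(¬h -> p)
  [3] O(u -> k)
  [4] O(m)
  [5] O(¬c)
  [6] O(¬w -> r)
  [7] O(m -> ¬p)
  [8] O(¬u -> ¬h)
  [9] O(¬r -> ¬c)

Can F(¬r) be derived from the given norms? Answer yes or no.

From premise 4 we have O(m).
From O(m) and premise 7, O(m -> ¬p), we obtain O(¬p).
The contrapositive of premise 2 (O(¬h -> p)) is O(¬p -> h), and O(¬p) is already established, so O(h).
Premise 8 is O(¬u -> ¬h); contrapositively O(h -> u). Since O(h) holds, K gives O(u).
Premise 3 is O(u -> k); since O(u), deontic closure gives O(k).
Applying K to premise 1 (O(k -> r)) and O(k) yields O(r).
Premises 5, 6, 9 do not contribute to this derivation.
So O(r) holds, i.e. F(¬r). The claim follows.

Yes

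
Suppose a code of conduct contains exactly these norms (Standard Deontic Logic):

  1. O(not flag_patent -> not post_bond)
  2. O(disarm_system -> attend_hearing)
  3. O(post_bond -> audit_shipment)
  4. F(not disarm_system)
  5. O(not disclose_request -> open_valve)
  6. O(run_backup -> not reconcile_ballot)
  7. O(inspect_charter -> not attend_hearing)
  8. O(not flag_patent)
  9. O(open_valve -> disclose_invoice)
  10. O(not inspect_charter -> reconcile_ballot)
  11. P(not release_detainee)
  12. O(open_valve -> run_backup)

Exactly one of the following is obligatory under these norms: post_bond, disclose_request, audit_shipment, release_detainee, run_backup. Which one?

Premise 4, F(not disarm_system), is equivalent to O(disarm_system).
From O(disarm_system) and premise 2, O(disarm_system -> attend_hearing), we obtain O(attend_hearing).
Premise 7 is O(inspect_charter -> not attend_hearing); contrapositively O(attend_hearing -> not inspect_charter). Since O(attend_hearing) holds, K gives O(not inspect_charter).
From O(not inspect_charter) and premise 10, O(not inspect_charter -> reconcile_ballot), we obtain O(reconcile_ballot).
Premise 6, O(run_backup -> not reconcile_ballot), contraposes to O(reconcile_ballot -> not run_backup); with O(reconcile_ballot) we get O(not run_backup).
Premise 12 is O(open_valve -> run_backup); contrapositively O(not run_backup -> not open_valve). Since O(not run_backup) holds, K gives O(not open_valve).
The contrapositive of premise 5 (O(not disclose_request -> open_valve)) is O(not open_valve -> disclose_request), and O(not open_valve) is already established, so O(disclose_request).
So O(disclose_request) holds — disclose_request is obligatory. None of the other listed options is made obligatory by any chain of premises.

disclose_request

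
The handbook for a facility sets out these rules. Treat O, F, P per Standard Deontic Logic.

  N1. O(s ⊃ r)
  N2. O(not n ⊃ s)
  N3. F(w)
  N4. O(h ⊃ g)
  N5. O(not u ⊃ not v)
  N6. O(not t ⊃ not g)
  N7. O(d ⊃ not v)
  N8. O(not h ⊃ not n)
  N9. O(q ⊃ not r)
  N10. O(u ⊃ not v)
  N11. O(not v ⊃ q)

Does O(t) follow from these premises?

By case analysis on not u: premise 5 gives O(not u ⊃ not v) and premise 10 gives O(u ⊃ not v), so O(not v) either way.
From O(not v) and premise 11, O(not v ⊃ q), we obtain O(q).
With premise 9, O(q ⊃ not r), the K-axiom yields O(not r).
Premise 1, O(s ⊃ r), contraposes to O(not r ⊃ not s); with O(not r) we get O(not s).
Premise 2, O(not n ⊃ s), contraposes to O(not s ⊃ n); with O(not s) we get O(n).
Premise 8, O(not h ⊃ not n), contraposes to O(n ⊃ h); with O(n) we get O(h).
Applying K to premise 4 (O(h ⊃ g)) and O(h) yields O(g).
Premise 6, O(not t ⊃ not g), contraposes to O(g ⊃ t); with O(g) we get O(t).
Premises 3, 7 do not contribute to this derivation.
So O(t) follows.

Yes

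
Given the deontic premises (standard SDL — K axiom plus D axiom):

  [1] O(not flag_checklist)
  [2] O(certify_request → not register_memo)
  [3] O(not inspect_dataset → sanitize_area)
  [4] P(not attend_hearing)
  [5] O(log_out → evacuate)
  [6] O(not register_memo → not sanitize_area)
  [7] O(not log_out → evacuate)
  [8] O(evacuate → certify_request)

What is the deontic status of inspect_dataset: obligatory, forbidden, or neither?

Premises 7 and 5 cover both cases: O(not log_out → evacuate) and O(log_out → evacuate). Since not log_out ∨ log_out is a tautology, O(evacuate) follows.
Applying K to premise 8 (O(evacuate → certify_request)) and O(evacuate) yields O(certify_request).
With premise 2, O(certify_request → not register_memo), the K-axiom yields O(not register_memo).
Applying K to premise 6 (O(not register_memo → not sanitize_area)) and O(not register_memo) yields O(not sanitize_area).
Premise 3, O(not inspect_dataset → sanitize_area), contraposes to O(not sanitize_area → inspect_dataset); with O(not sanitize_area) we get O(inspect_dataset).
Premises 1, 4 do not contribute to this derivation.
Hence inspect_dataset is obligatory.

Obligatory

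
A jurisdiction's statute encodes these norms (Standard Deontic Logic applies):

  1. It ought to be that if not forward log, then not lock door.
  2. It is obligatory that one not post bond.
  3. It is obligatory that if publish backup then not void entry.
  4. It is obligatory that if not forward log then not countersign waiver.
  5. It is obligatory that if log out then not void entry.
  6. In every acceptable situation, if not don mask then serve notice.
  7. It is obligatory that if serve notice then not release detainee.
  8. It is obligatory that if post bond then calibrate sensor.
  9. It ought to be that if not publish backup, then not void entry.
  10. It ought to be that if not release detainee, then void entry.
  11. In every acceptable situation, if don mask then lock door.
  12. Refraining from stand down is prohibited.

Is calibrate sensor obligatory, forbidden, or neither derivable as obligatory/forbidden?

Neither

Premise 8 is O(post_bond → calibrate_sensor), but O(post_bond) is not derivable from the premises, so it does not yield O(calibrate_sensor).
No premise or chain of K-axiom applications forces O(calibrate_sensor), and none forces O(¬calibrate_sensor). So calibrate_sensor is neither obligatory nor forbidden under these norms.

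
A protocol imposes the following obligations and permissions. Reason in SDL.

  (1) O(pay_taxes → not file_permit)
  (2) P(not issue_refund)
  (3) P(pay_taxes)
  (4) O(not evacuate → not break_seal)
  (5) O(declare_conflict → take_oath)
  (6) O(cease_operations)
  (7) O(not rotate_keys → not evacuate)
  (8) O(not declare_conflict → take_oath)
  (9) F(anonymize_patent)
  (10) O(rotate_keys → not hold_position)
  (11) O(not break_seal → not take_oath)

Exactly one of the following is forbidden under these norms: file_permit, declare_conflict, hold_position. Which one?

hold_position

Premises 8 and 5 cover both cases: O(not declare_conflict → take_oath) and O(declare_conflict → take_oath). Since not declare_conflict ∨ declare_conflict is a tautology, O(take_oath) follows.
Premise 11 is O(not break_seal → not take_oath); contrapositively O(take_oath → break_seal). Since O(take_oath) holds, K gives O(break_seal).
Premise 4 is O(not evacuate → not break_seal); contrapositively O(break_seal → evacuate). Since O(break_seal) holds, K gives O(evacuate).
Premise 7, O(not rotate_keys → not evacuate), contraposes to O(evacuate → rotate_keys); with O(evacuate) we get O(rotate_keys).
With premise 10, O(rotate_keys → not hold_position), the K-axiom yields O(not hold_position).
So O(not hold_position) holds, i.e. hold_position is forbidden. None of the other listed options is forbidden under the premises.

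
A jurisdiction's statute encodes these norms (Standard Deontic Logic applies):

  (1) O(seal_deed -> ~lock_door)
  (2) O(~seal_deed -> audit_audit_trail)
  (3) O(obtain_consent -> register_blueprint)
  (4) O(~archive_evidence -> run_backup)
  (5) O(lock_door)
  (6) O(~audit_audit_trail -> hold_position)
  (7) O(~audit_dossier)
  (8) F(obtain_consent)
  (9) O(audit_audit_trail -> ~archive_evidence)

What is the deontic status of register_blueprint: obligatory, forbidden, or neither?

Premise 3 is O(obtain_consent -> register_blueprint), but O(obtain_consent) is not derivable from the premises, so it does not yield O(register_blueprint).
No premise or chain of K-axiom applications forces O(register_blueprint), and none forces O(~register_blueprint). So register_blueprint is neither obligatory nor forbidden under these norms.

Neither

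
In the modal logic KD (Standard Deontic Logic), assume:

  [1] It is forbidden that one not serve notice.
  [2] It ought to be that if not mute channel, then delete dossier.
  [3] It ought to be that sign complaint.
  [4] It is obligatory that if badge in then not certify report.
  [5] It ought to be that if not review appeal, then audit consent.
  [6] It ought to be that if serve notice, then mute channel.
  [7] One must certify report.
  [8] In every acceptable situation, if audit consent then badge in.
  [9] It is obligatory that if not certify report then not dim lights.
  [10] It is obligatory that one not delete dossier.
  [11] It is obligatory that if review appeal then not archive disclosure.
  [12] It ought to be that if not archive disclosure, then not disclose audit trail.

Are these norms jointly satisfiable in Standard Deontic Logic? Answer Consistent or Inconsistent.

Premise 2 is O(¬mute_channel → delete_dossier), but O(¬mute_channel) is not derivable from the premises, so it does not yield O(delete_dossier).
So O(delete_dossier) is not derivable, and the apparent clash with O(¬delete_dossier) does not arise.
A world satisfying every obligation exists (e.g. archive_disclosure=false, audit_consent=false, badge_in=false, certify_report=true, delete_dossier=false, dim_lights=false, disclose_audit_trail=false, mute_channel=true, review_appeal=true, serve_notice=true, sign_complaint=true); no atom is both obligatory and forbidden, so the set is consistent.

Consistent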